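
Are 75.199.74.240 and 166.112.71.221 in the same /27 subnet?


Mask: 255.255.255.224
75.199.74.240 AND mask = 75.199.74.224
166.112.71.221 AND mask = 166.112.71.192
No, different subnets (75.199.74.224 vs 166.112.71.192)


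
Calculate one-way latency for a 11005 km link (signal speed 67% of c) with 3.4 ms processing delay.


Speed = 0.67 * 3e5 km/s = 201000 km/s
Propagation delay = 11005 / 201000 = 0.0548 s = 54.7512 ms
Processing delay = 3.4 ms
Total one-way latency = 58.1512 ms


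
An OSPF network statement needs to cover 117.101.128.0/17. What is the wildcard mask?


Subnet mask: 255.255.128.0
Wildcard = 255.255.255.255 - subnet mask
255 - 255 = 0
255 - 255 = 0
255 - 128 = 127
255 - 0 = 255
Wildcard: 0.0.127.255


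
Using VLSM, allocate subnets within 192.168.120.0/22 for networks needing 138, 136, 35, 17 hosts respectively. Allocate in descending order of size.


138 hosts -> /24 (254 usable): 192.168.120.0/24
136 hosts -> /24 (254 usable): 192.168.121.0/24
35 hosts -> /26 (62 usable): 192.168.122.0/26
17 hosts -> /27 (30 usable): 192.168.122.64/27
Allocation: 192.168.120.0/24 (138 hosts, 254 usable); 192.168.121.0/24 (136 hosts, 254 usable); 192.168.122.0/26 (35 hosts, 62 usable); 192.168.122.64/27 (17 hosts, 30 usable)


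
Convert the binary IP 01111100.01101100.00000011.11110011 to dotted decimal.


01111100 = 124
01101100 = 108
00000011 = 3
11110011 = 243
IP: 124.108.3.243


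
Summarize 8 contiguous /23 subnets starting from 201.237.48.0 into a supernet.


Original prefix: /23
Number of subnets: 8 = 2^3
New prefix = 23 - 3 = 20
Supernet: 201.237.48.0/20


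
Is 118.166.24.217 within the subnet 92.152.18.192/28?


Subnet network: 92.152.18.192
Test IP AND mask: 118.166.24.208
No, 118.166.24.217 is not in 92.152.18.192/28


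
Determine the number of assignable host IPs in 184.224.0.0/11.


Host bits = 32 - 11 = 21
Total addresses = 2^21 = 2097152
Usable = total - 2 (network and broadcast)
Usable hosts: 2097150


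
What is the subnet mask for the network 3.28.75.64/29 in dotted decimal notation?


/29 means 29 network bits, 3 host bits
Binary: 11111111111111111111111111111000
Mask: 255.255.255.248


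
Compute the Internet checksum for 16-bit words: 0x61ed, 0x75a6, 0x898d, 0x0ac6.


Sum all words (with carry folding):
+ 0x61ed = 0x61ed
+ 0x75a6 = 0xd793
+ 0x898d = 0x6121
+ 0x0ac6 = 0x6be7
One's complement: ~0x6be7
Checksum = 0x9418


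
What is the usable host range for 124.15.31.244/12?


Network: 124.0.0.0
Broadcast: 124.15.255.255
First usable = network + 1
Last usable = broadcast - 1
Range: 124.0.0.1 to 124.15.255.254


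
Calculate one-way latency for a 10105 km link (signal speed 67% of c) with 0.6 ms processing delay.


Speed = 0.67 * 3e5 km/s = 201000 km/s
Propagation delay = 10105 / 201000 = 0.0503 s = 50.2736 ms
Processing delay = 0.6 ms
Total one-way latency = 50.8736 ms


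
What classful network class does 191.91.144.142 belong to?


First octet: 191
Binary: 10111111
10xxxxxx -> Class B (128-191)
Class B, default mask 255.255.0.0 (/16)


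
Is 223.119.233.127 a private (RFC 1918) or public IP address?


RFC 1918 private ranges:
  10.0.0.0/8 (10.0.0.0 - 10.255.255.255)
  172.16.0.0/12 (172.16.0.0 - 172.31.255.255)
  192.168.0.0/16 (192.168.0.0 - 192.168.255.255)
Public (not in any RFC 1918 range)


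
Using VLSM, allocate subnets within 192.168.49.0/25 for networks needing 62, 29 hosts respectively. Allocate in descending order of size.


62 hosts -> /26 (62 usable): 192.168.49.0/26
29 hosts -> /27 (30 usable): 192.168.49.64/27
Allocation: 192.168.49.0/26 (62 hosts, 62 usable); 192.168.49.64/27 (29 hosts, 30 usable)


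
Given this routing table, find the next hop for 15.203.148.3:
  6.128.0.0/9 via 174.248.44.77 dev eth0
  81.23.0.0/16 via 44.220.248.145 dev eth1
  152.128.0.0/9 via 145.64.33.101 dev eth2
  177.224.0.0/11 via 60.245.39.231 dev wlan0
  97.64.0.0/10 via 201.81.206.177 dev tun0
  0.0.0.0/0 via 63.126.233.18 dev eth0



Longest prefix match for 15.203.148.3:
  /9 6.128.0.0: no
  /16 81.23.0.0: no
  /9 152.128.0.0: no
  /11 177.224.0.0: no
  /10 97.64.0.0: no
  /0 0.0.0.0: MATCH
Selected: next-hop 63.126.233.18 via eth0 (matched /0)


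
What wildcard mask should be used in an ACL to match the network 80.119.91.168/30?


Subnet mask: 255.255.255.252
Wildcard = 255.255.255.255 - subnet mask
255 - 255 = 0
255 - 255 = 0
255 - 255 = 0
255 - 252 = 3
Wildcard: 0.0.0.3


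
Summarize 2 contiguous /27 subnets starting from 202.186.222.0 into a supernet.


Original prefix: /27
Number of subnets: 2 = 2^1
New prefix = 27 - 1 = 26
Supernet: 202.186.222.0/26


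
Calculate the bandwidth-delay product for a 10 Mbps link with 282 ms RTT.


BDP = bandwidth * RTT
= 10 Mbps * 282 ms
= 10 * 1e6 * 282 / 1000 bits
= 2820000 bits
= 352500 bytes
= 344.2383 KB
BDP = 2820000 bits (352500 bytes)


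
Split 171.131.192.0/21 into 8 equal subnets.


New prefix = 21 + 3 = 24
Each subnet has 256 addresses
  171.131.192.0/24
  171.131.193.0/24
  171.131.194.0/24
  171.131.195.0/24
  171.131.196.0/24
  171.131.197.0/24
  171.131.198.0/24
  171.131.199.0/24
Subnets: 171.131.192.0/24, 171.131.193.0/24, 171.131.194.0/24, 171.131.195.0/24, 171.131.196.0/24, 171.131.197.0/24, 171.131.198.0/24, 171.131.199.0/24


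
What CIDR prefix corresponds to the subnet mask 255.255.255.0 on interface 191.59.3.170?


Binary: 11111111.11111111.11111111.00000000
Count leading 1s
Prefix: /24


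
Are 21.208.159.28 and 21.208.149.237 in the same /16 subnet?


Mask: 255.255.0.0
21.208.159.28 AND mask = 21.208.0.0
21.208.149.237 AND mask = 21.208.0.0
Yes, same subnet (21.208.0.0)


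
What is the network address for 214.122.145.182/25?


IP:   11010110.01111010.10010001.10110110
Mask: 11111111.11111111.11111111.10000000
AND operation:
Net:  11010110.01111010.10010001.10000000
Network: 214.122.145.128/25


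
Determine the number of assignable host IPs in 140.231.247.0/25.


Host bits = 32 - 25 = 7
Total addresses = 2^7 = 128
Usable = total - 2 (network and broadcast)
Usable hosts: 126


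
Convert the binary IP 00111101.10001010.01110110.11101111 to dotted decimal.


00111101 = 61
10001010 = 138
01110110 = 118
11101111 = 239
IP: 61.138.118.239


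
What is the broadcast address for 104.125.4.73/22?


Network: 104.125.4.0/22
Host bits = 10
Set all host bits to 1:
Broadcast: 104.125.7.255


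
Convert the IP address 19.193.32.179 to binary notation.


19 = 00010011
193 = 11000001
32 = 00100000
179 = 10110011
Binary: 00010011.11000001.00100000.10110011


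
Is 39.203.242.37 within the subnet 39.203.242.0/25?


Subnet network: 39.203.242.0
Test IP AND mask: 39.203.242.0
Yes, 39.203.242.37 is in 39.203.242.0/25


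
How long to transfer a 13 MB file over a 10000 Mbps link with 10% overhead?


Effective throughput = 10000 * (1 - 10/100) = 9000 Mbps
File size in Mb = 13 * 8 = 104 Mb
Time = 104 / 9000
Time = 0.0116 seconds


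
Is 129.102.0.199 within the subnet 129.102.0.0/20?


Subnet network: 129.102.0.0
Test IP AND mask: 129.102.0.0
Yes, 129.102.0.199 is in 129.102.0.0/20


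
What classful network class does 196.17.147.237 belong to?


First octet: 196
Binary: 11000100
110xxxxx -> Class C (192-223)
Class C, default mask 255.255.255.0 (/24)


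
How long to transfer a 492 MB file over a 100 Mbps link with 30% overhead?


Effective throughput = 100 * (1 - 30/100) = 70 Mbps
File size in Mb = 492 * 8 = 3936 Mb
Time = 3936 / 70
Time = 56.2286 seconds


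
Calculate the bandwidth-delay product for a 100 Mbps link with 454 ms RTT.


BDP = bandwidth * RTT
= 100 Mbps * 454 ms
= 100 * 1e6 * 454 / 1000 bits
= 45400000 bits
= 5675000 bytes
= 5541.9922 KB
BDP = 45400000 bits (5675000 bytes)


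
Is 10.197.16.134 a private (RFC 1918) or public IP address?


RFC 1918 private ranges:
  10.0.0.0/8 (10.0.0.0 - 10.255.255.255)
  172.16.0.0/12 (172.16.0.0 - 172.31.255.255)
  192.168.0.0/16 (192.168.0.0 - 192.168.255.255)
Private (in 10.0.0.0/8)


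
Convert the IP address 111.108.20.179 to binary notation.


111 = 01101111
108 = 01101100
20 = 00010100
179 = 10110011
Binary: 01101111.01101100.00010100.10110011


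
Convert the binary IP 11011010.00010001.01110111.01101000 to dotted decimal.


11011010 = 218
00010001 = 17
01110111 = 119
01101000 = 104
IP: 218.17.119.104


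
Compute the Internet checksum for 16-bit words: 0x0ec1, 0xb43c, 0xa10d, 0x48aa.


Sum all words (with carry folding):
+ 0x0ec1 = 0x0ec1
+ 0xb43c = 0xc2fd
+ 0xa10d = 0x640b
+ 0x48aa = 0xacb5
One's complement: ~0xacb5
Checksum = 0x534a


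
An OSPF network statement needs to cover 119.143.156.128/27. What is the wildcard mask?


Subnet mask: 255.255.255.224
Wildcard = 255.255.255.255 - subnet mask
255 - 255 = 0
255 - 255 = 0
255 - 255 = 0
255 - 224 = 31
Wildcard: 0.0.0.31


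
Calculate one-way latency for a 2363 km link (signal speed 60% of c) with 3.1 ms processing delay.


Speed = 0.6 * 3e5 km/s = 180000 km/s
Propagation delay = 2363 / 180000 = 0.0131 s = 13.1278 ms
Processing delay = 3.1 ms
Total one-way latency = 16.2278 ms


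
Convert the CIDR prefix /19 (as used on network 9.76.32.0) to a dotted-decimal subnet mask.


/19 means 19 network bits, 13 host bits
Binary: 11111111111111111110000000000000
Mask: 255.255.224.0


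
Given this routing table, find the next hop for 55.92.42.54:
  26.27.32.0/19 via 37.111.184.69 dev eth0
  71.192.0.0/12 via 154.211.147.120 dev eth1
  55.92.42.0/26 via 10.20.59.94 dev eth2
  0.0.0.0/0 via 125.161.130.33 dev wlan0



Longest prefix match for 55.92.42.54:
  /19 26.27.32.0: no
  /12 71.192.0.0: no
  /26 55.92.42.0: MATCH
  /0 0.0.0.0: MATCH
Selected: next-hop 10.20.59.94 via eth2 (matched /26)


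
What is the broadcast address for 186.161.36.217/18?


Network: 186.161.0.0/18
Host bits = 14
Set all host bits to 1:
Broadcast: 186.161.63.255


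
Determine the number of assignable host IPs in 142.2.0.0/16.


Host bits = 32 - 16 = 16
Total addresses = 2^16 = 65536
Usable = total - 2 (network and broadcast)
Usable hosts: 65534


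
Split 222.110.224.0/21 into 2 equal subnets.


New prefix = 21 + 1 = 22
Each subnet has 1024 addresses
  222.110.224.0/22
  222.110.228.0/22
Subnets: 222.110.224.0/22, 222.110.228.0/22


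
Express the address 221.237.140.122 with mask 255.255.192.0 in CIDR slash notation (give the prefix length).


Binary: 11111111.11111111.11000000.00000000
Count leading 1s
Prefix: /18


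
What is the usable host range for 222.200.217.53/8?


Network: 222.0.0.0
Broadcast: 222.255.255.255
First usable = network + 1
Last usable = broadcast - 1
Range: 222.0.0.1 to 222.255.255.254


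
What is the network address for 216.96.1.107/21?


IP:   11011000.01100000.00000001.01101011
Mask: 11111111.11111111.11111000.00000000
AND operation:
Net:  11011000.01100000.00000000.00000000
Network: 216.96.0.0/21


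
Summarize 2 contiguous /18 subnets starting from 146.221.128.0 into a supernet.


Original prefix: /18
Number of subnets: 2 = 2^1
New prefix = 18 - 1 = 17
Supernet: 146.221.128.0/17


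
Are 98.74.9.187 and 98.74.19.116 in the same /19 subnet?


Mask: 255.255.224.0
98.74.9.187 AND mask = 98.74.0.0
98.74.19.116 AND mask = 98.74.0.0
Yes, same subnet (98.74.0.0)


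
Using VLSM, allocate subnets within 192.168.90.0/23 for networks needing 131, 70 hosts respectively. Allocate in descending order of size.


131 hosts -> /24 (254 usable): 192.168.90.0/24
70 hosts -> /25 (126 usable): 192.168.91.0/25
Allocation: 192.168.90.0/24 (131 hosts, 254 usable); 192.168.91.0/25 (70 hosts, 126 usable)


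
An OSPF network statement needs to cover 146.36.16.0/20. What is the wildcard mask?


Subnet mask: 255.255.240.0
Wildcard = 255.255.255.255 - subnet mask
255 - 255 = 0
255 - 255 = 0
255 - 240 = 15
255 - 0 = 255
Wildcard: 0.0.15.255


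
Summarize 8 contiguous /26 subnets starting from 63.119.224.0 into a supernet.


Original prefix: /26
Number of subnets: 8 = 2^3
New prefix = 26 - 3 = 23
Supernet: 63.119.224.0/23


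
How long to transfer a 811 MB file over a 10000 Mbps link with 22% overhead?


Effective throughput = 10000 * (1 - 22/100) = 7800 Mbps
File size in Mb = 811 * 8 = 6488 Mb
Time = 6488 / 7800
Time = 0.8318 seconds


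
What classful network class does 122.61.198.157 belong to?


First octet: 122
Binary: 01111010
0xxxxxxx -> Class A (1-126)
Class A, default mask 255.0.0.0 (/8)


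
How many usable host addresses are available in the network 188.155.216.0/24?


Host bits = 32 - 24 = 8
Total addresses = 2^8 = 256
Usable = total - 2 (network and broadcast)
Usable hosts: 254


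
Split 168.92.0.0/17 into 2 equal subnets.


New prefix = 17 + 1 = 18
Each subnet has 16384 addresses
  168.92.0.0/18
  168.92.64.0/18
Subnets: 168.92.0.0/18, 168.92.64.0/18


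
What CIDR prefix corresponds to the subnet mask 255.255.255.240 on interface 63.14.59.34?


Binary: 11111111.11111111.11111111.11110000
Count leading 1s
Prefix: /28


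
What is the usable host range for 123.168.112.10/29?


Network: 123.168.112.8
Broadcast: 123.168.112.15
First usable = network + 1
Last usable = broadcast - 1
Range: 123.168.112.9 to 123.168.112.14


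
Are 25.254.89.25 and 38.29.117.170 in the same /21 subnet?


Mask: 255.255.248.0
25.254.89.25 AND mask = 25.254.88.0
38.29.117.170 AND mask = 38.29.112.0
No, different subnets (25.254.88.0 vs 38.29.112.0)


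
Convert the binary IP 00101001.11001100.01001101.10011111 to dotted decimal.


00101001 = 41
11001100 = 204
01001101 = 77
10011111 = 159
IP: 41.204.77.159


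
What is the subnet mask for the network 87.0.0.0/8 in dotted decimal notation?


/8 means 8 network bits, 24 host bits
Binary: 11111111000000000000000000000000
Mask: 255.0.0.0


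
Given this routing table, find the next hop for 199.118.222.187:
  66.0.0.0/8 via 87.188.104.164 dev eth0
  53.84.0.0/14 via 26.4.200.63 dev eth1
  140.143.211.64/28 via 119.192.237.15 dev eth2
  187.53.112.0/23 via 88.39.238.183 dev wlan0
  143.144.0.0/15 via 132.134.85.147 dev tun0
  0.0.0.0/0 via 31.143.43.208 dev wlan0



Longest prefix match for 199.118.222.187:
  /8 66.0.0.0: no
  /14 53.84.0.0: no
  /28 140.143.211.64: no
  /23 187.53.112.0: no
  /15 143.144.0.0: no
  /0 0.0.0.0: MATCH
Selected: next-hop 31.143.43.208 via wlan0 (matched /0)


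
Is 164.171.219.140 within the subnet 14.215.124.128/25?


Subnet network: 14.215.124.128
Test IP AND mask: 164.171.219.128
No, 164.171.219.140 is not in 14.215.124.128/25


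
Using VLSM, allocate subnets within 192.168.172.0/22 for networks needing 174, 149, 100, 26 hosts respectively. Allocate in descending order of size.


174 hosts -> /24 (254 usable): 192.168.172.0/24
149 hosts -> /24 (254 usable): 192.168.173.0/24
100 hosts -> /25 (126 usable): 192.168.174.0/25
26 hosts -> /27 (30 usable): 192.168.174.128/27
Allocation: 192.168.172.0/24 (174 hosts, 254 usable); 192.168.173.0/24 (149 hosts, 254 usable); 192.168.174.0/25 (100 hosts, 126 usable); 192.168.174.128/27 (26 hosts, 30 usable)


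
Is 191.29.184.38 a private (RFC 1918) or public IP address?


RFC 1918 private ranges:
  10.0.0.0/8 (10.0.0.0 - 10.255.255.255)
  172.16.0.0/12 (172.16.0.0 - 172.31.255.255)
  192.168.0.0/16 (192.168.0.0 - 192.168.255.255)
Public (not in any RFC 1918 range)


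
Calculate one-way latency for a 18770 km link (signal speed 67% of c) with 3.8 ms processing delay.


Speed = 0.67 * 3e5 km/s = 201000 km/s
Propagation delay = 18770 / 201000 = 0.0934 s = 93.3831 ms
Processing delay = 3.8 ms
Total one-way latency = 97.1831 ms


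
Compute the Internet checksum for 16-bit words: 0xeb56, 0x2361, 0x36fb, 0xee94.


Sum all words (with carry folding):
+ 0xeb56 = 0xeb56
+ 0x2361 = 0x0eb8
+ 0x36fb = 0x45b3
+ 0xee94 = 0x3448
One's complement: ~0x3448
Checksum = 0xcbb7


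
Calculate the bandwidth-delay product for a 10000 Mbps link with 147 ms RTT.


BDP = bandwidth * RTT
= 10000 Mbps * 147 ms
= 10000 * 1e6 * 147 / 1000 bits
= 1470000000 bits
= 183750000 bytes
= 179443.3594 KB
BDP = 1470000000 bits (183750000 bytes)


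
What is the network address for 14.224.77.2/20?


IP:   00001110.11100000.01001101.00000010
Mask: 11111111.11111111.11110000.00000000
AND operation:
Net:  00001110.11100000.01000000.00000000
Network: 14.224.64.0/20


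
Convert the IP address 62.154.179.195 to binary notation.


62 = 00111110
154 = 10011010
179 = 10110011
195 = 11000011
Binary: 00111110.10011010.10110011.11000011


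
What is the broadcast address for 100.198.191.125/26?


Network: 100.198.191.64/26
Host bits = 6
Set all host bits to 1:
Broadcast: 100.198.191.127


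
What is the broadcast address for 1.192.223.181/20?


Network: 1.192.208.0/20
Host bits = 12
Set all host bits to 1:
Broadcast: 1.192.223.255


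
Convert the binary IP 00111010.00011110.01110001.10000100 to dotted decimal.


00111010 = 58
00011110 = 30
01110001 = 113
10000100 = 132
IP: 58.30.113.132


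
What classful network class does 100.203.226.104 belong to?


First octet: 100
Binary: 01100100
0xxxxxxx -> Class A (1-126)
Class A, default mask 255.0.0.0 (/8)


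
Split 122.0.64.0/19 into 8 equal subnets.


New prefix = 19 + 3 = 22
Each subnet has 1024 addresses
  122.0.64.0/22
  122.0.68.0/22
  122.0.72.0/22
  122.0.76.0/22
  122.0.80.0/22
  122.0.84.0/22
  122.0.88.0/22
  122.0.92.0/22
Subnets: 122.0.64.0/22, 122.0.68.0/22, 122.0.72.0/22, 122.0.76.0/22, 122.0.80.0/22, 122.0.84.0/22, 122.0.88.0/22, 122.0.92.0/22


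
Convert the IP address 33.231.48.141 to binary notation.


33 = 00100001
231 = 11100111
48 = 00110000
141 = 10001101
Binary: 00100001.11100111.00110000.10001101


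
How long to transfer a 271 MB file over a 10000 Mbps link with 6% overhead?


Effective throughput = 10000 * (1 - 6/100) = 9400 Mbps
File size in Mb = 271 * 8 = 2168 Mb
Time = 2168 / 9400
Time = 0.2306 seconds


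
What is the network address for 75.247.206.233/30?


IP:   01001011.11110111.11001110.11101001
Mask: 11111111.11111111.11111111.11111100
AND operation:
Net:  01001011.11110111.11001110.11101000
Network: 75.247.206.232/30


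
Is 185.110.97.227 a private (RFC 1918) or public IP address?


RFC 1918 private ranges:
  10.0.0.0/8 (10.0.0.0 - 10.255.255.255)
  172.16.0.0/12 (172.16.0.0 - 172.31.255.255)
  192.168.0.0/16 (192.168.0.0 - 192.168.255.255)
Public (not in any RFC 1918 range)


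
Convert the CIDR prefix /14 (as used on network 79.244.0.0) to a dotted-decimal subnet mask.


/14 means 14 network bits, 18 host bits
Binary: 11111111111111000000000000000000
Mask: 255.252.0.0


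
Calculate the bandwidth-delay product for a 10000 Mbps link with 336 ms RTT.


BDP = bandwidth * RTT
= 10000 Mbps * 336 ms
= 10000 * 1e6 * 336 / 1000 bits
= 3360000000 bits
= 420000000 bytes
= 410156.25 KB
BDP = 3360000000 bits (420000000 bytes)


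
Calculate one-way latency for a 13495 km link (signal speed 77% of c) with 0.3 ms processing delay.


Speed = 0.77 * 3e5 km/s = 231000 km/s
Propagation delay = 13495 / 231000 = 0.0584 s = 58.4199 ms
Processing delay = 0.3 ms
Total one-way latency = 58.7199 ms


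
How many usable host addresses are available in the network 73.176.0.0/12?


Host bits = 32 - 12 = 20
Total addresses = 2^20 = 1048576
Usable = total - 2 (network and broadcast)
Usable hosts: 1048574


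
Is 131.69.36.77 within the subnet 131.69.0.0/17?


Subnet network: 131.69.0.0
Test IP AND mask: 131.69.0.0
Yes, 131.69.36.77 is in 131.69.0.0/17


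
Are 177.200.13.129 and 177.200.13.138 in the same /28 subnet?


Mask: 255.255.255.240
177.200.13.129 AND mask = 177.200.13.128
177.200.13.138 AND mask = 177.200.13.128
Yes, same subnet (177.200.13.128)


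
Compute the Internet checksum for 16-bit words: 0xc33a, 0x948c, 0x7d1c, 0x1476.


Sum all words (with carry folding):
+ 0xc33a = 0xc33a
+ 0x948c = 0x57c7
+ 0x7d1c = 0xd4e3
+ 0x1476 = 0xe959
One's complement: ~0xe959
Checksum = 0x16a6


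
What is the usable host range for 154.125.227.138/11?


Network: 154.96.0.0
Broadcast: 154.127.255.255
First usable = network + 1
Last usable = broadcast - 1
Range: 154.96.0.1 to 154.127.255.254


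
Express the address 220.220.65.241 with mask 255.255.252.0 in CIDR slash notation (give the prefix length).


Binary: 11111111.11111111.11111100.00000000
Count leading 1s
Prefix: /22


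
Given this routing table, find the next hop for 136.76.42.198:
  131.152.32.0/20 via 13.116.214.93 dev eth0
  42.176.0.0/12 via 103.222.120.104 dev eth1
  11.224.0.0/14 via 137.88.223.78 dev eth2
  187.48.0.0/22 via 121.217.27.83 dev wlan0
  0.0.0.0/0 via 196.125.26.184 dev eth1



Longest prefix match for 136.76.42.198:
  /20 131.152.32.0: no
  /12 42.176.0.0: no
  /14 11.224.0.0: no
  /22 187.48.0.0: no
  /0 0.0.0.0: MATCH
Selected: next-hop 196.125.26.184 via eth1 (matched /0)


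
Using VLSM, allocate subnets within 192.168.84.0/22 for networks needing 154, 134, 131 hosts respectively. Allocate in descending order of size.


154 hosts -> /24 (254 usable): 192.168.84.0/24
134 hosts -> /24 (254 usable): 192.168.85.0/24
131 hosts -> /24 (254 usable): 192.168.86.0/24
Allocation: 192.168.84.0/24 (154 hosts, 254 usable); 192.168.85.0/24 (134 hosts, 254 usable); 192.168.86.0/24 (131 hosts, 254 usable)


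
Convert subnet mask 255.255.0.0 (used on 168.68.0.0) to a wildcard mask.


Subnet mask: 255.255.0.0
Wildcard = 255.255.255.255 - subnet mask
255 - 255 = 0
255 - 255 = 0
255 - 0 = 255
255 - 0 = 255
Wildcard: 0.0.255.255


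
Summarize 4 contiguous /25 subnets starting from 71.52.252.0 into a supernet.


Original prefix: /25
Number of subnets: 4 = 2^2
New prefix = 25 - 2 = 23
Supernet: 71.52.252.0/23


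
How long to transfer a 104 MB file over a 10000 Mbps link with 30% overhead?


Effective throughput = 10000 * (1 - 30/100) = 7000 Mbps
File size in Mb = 104 * 8 = 832 Mb
Time = 832 / 7000
Time = 0.1189 seconds


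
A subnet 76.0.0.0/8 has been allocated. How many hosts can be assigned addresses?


Host bits = 32 - 8 = 24
Total addresses = 2^24 = 16777216
Usable = total - 2 (network and broadcast)
Usable hosts: 16777214


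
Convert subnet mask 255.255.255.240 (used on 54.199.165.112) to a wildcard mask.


Subnet mask: 255.255.255.240
Wildcard = 255.255.255.255 - subnet mask
255 - 255 = 0
255 - 255 = 0
255 - 255 = 0
255 - 240 = 15
Wildcard: 0.0.0.15


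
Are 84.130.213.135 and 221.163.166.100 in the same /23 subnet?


Mask: 255.255.254.0
84.130.213.135 AND mask = 84.130.212.0
221.163.166.100 AND mask = 221.163.166.0
No, different subnets (84.130.212.0 vs 221.163.166.0)


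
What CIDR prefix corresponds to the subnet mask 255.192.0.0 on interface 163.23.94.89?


Binary: 11111111.11000000.00000000.00000000
Count leading 1s
Prefix: /10


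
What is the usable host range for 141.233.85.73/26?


Network: 141.233.85.64
Broadcast: 141.233.85.127
First usable = network + 1
Last usable = broadcast - 1
Range: 141.233.85.65 to 141.233.85.126


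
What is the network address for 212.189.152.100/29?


IP:   11010100.10111101.10011000.01100100
Mask: 11111111.11111111.11111111.11111000
AND operation:
Net:  11010100.10111101.10011000.01100000
Network: 212.189.152.96/29


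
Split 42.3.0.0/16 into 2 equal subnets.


New prefix = 16 + 1 = 17
Each subnet has 32768 addresses
  42.3.0.0/17
  42.3.128.0/17
Subnets: 42.3.0.0/17, 42.3.128.0/17


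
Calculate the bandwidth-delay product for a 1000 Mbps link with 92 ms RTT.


BDP = bandwidth * RTT
= 1000 Mbps * 92 ms
= 1000 * 1e6 * 92 / 1000 bits
= 92000000 bits
= 11500000 bytes
= 11230.4688 KB
BDP = 92000000 bits (11500000 bytes)


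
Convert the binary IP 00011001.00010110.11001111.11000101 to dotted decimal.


00011001 = 25
00010110 = 22
11001111 = 207
11000101 = 197
IP: 25.22.207.197


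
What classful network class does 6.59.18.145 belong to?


First octet: 6
Binary: 00000110
0xxxxxxx -> Class A (1-126)
Class A, default mask 255.0.0.0 (/8)


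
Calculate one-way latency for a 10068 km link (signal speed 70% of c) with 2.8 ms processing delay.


Speed = 0.7 * 3e5 km/s = 210000 km/s
Propagation delay = 10068 / 210000 = 0.0479 s = 47.9429 ms
Processing delay = 2.8 ms
Total one-way latency = 50.7429 ms


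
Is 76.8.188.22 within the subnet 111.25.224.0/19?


Subnet network: 111.25.224.0
Test IP AND mask: 76.8.160.0
No, 76.8.188.22 is not in 111.25.224.0/19


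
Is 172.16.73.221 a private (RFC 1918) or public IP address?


RFC 1918 private ranges:
  10.0.0.0/8 (10.0.0.0 - 10.255.255.255)
  172.16.0.0/12 (172.16.0.0 - 172.31.255.255)
  192.168.0.0/16 (192.168.0.0 - 192.168.255.255)
Private (in 172.16.0.0/12)


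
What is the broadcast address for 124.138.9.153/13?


Network: 124.136.0.0/13
Host bits = 19
Set all host bits to 1:
Broadcast: 124.143.255.255


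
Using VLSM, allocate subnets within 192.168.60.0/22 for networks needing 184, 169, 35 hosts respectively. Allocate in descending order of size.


184 hosts -> /24 (254 usable): 192.168.60.0/24
169 hosts -> /24 (254 usable): 192.168.61.0/24
35 hosts -> /26 (62 usable): 192.168.62.0/26
Allocation: 192.168.60.0/24 (184 hosts, 254 usable); 192.168.61.0/24 (169 hosts, 254 usable); 192.168.62.0/26 (35 hosts, 62 usable)


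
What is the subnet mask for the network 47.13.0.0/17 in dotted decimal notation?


/17 means 17 network bits, 15 host bits
Binary: 11111111111111111000000000000000
Mask: 255.255.128.0


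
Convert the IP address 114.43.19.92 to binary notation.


114 = 01110010
43 = 00101011
19 = 00010011
92 = 01011100
Binary: 01110010.00101011.00010011.01011100


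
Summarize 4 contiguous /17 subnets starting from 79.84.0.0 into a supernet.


Original prefix: /17
Number of subnets: 4 = 2^2
New prefix = 17 - 2 = 15
Supernet: 79.84.0.0/15


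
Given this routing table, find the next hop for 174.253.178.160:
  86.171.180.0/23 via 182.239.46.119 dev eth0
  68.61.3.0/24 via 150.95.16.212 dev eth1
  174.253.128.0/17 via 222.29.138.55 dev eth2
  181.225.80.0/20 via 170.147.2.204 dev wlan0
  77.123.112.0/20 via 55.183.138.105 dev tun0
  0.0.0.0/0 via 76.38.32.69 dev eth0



Longest prefix match for 174.253.178.160:
  /23 86.171.180.0: no
  /24 68.61.3.0: no
  /17 174.253.128.0: MATCH
  /20 181.225.80.0: no
  /20 77.123.112.0: no
  /0 0.0.0.0: MATCH
Selected: next-hop 222.29.138.55 via eth2 (matched /17)


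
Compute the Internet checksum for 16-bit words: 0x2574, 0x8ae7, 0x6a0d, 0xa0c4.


Sum all words (with carry folding):
+ 0x2574 = 0x2574
+ 0x8ae7 = 0xb05b
+ 0x6a0d = 0x1a69
+ 0xa0c4 = 0xbb2d
One's complement: ~0xbb2d
Checksum = 0x44d2


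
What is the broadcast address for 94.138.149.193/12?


Network: 94.128.0.0/12
Host bits = 20
Set all host bits to 1:
Broadcast: 94.143.255.255


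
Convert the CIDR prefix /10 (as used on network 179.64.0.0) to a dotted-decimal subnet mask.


/10 means 10 network bits, 22 host bits
Binary: 11111111110000000000000000000000
Mask: 255.192.0.0


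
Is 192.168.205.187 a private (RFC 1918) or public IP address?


RFC 1918 private ranges:
  10.0.0.0/8 (10.0.0.0 - 10.255.255.255)
  172.16.0.0/12 (172.16.0.0 - 172.31.255.255)
  192.168.0.0/16 (192.168.0.0 - 192.168.255.255)
Private (in 192.168.0.0/16)


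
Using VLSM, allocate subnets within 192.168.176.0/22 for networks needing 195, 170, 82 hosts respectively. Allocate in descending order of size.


195 hosts -> /24 (254 usable): 192.168.176.0/24
170 hosts -> /24 (254 usable): 192.168.177.0/24
82 hosts -> /25 (126 usable): 192.168.178.0/25
Allocation: 192.168.176.0/24 (195 hosts, 254 usable); 192.168.177.0/24 (170 hosts, 254 usable); 192.168.178.0/25 (82 hosts, 126 usable)


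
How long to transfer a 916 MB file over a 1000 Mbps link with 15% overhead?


Effective throughput = 1000 * (1 - 15/100) = 850 Mbps
File size in Mb = 916 * 8 = 7328 Mb
Time = 7328 / 850
Time = 8.6212 seconds


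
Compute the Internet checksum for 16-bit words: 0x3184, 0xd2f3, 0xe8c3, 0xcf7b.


Sum all words (with carry folding):
+ 0x3184 = 0x3184
+ 0xd2f3 = 0x0478
+ 0xe8c3 = 0xed3b
+ 0xcf7b = 0xbcb7
One's complement: ~0xbcb7
Checksum = 0x4348


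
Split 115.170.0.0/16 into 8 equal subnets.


New prefix = 16 + 3 = 19
Each subnet has 8192 addresses
  115.170.0.0/19
  115.170.32.0/19
  115.170.64.0/19
  115.170.96.0/19
  115.170.128.0/19
  115.170.160.0/19
  115.170.192.0/19
  115.170.224.0/19
Subnets: 115.170.0.0/19, 115.170.32.0/19, 115.170.64.0/19, 115.170.96.0/19, 115.170.128.0/19, 115.170.160.0/19, 115.170.192.0/19, 115.170.224.0/19


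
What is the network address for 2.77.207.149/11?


IP:   00000010.01001101.11001111.10010101
Mask: 11111111.11100000.00000000.00000000
AND operation:
Net:  00000010.01000000.00000000.00000000
Network: 2.64.0.0/11


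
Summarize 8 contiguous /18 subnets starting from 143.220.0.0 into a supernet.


Original prefix: /18
Number of subnets: 8 = 2^3
New prefix = 18 - 3 = 15
Supernet: 143.220.0.0/15


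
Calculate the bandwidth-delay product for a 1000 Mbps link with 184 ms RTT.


BDP = bandwidth * RTT
= 1000 Mbps * 184 ms
= 1000 * 1e6 * 184 / 1000 bits
= 184000000 bits
= 23000000 bytes
= 22460.9375 KB
BDP = 184000000 bits (23000000 bytes)


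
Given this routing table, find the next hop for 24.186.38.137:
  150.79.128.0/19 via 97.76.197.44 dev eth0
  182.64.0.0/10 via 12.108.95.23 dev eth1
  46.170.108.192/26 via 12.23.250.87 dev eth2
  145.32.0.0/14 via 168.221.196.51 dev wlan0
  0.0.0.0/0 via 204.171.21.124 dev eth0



Longest prefix match for 24.186.38.137:
  /19 150.79.128.0: no
  /10 182.64.0.0: no
  /26 46.170.108.192: no
  /14 145.32.0.0: no
  /0 0.0.0.0: MATCH
Selected: next-hop 204.171.21.124 via eth0 (matched /0)


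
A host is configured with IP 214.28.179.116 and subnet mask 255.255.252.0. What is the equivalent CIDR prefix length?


Binary: 11111111.11111111.11111100.00000000
Count leading 1s
Prefix: /22


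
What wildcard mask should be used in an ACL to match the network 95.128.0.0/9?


Subnet mask: 255.128.0.0
Wildcard = 255.255.255.255 - subnet mask
255 - 255 = 0
255 - 128 = 127
255 - 0 = 255
255 - 0 = 255
Wildcard: 0.127.255.255


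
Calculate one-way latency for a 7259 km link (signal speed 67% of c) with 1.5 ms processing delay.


Speed = 0.67 * 3e5 km/s = 201000 km/s
Propagation delay = 7259 / 201000 = 0.0361 s = 36.1144 ms
Processing delay = 1.5 ms
Total one-way latency = 37.6144 ms


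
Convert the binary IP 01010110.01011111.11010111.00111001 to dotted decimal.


01010110 = 86
01011111 = 95
11010111 = 215
00111001 = 57
IP: 86.95.215.57


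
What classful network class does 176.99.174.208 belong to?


First octet: 176
Binary: 10110000
10xxxxxx -> Class B (128-191)
Class B, default mask 255.255.0.0 (/16)


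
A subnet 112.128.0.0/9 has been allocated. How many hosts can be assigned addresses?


Host bits = 32 - 9 = 23
Total addresses = 2^23 = 8388608
Usable = total - 2 (network and broadcast)
Usable hosts: 8388606


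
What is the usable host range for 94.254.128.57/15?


Network: 94.254.0.0
Broadcast: 94.255.255.255
First usable = network + 1
Last usable = broadcast - 1
Range: 94.254.0.1 to 94.255.255.254


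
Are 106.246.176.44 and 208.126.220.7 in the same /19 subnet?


Mask: 255.255.224.0
106.246.176.44 AND mask = 106.246.160.0
208.126.220.7 AND mask = 208.126.192.0
No, different subnets (106.246.160.0 vs 208.126.192.0)


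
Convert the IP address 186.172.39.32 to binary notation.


186 = 10111010
172 = 10101100
39 = 00100111
32 = 00100000
Binary: 10111010.10101100.00100111.00100000


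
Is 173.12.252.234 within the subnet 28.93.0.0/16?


Subnet network: 28.93.0.0
Test IP AND mask: 173.12.0.0
No, 173.12.252.234 is not in 28.93.0.0/16


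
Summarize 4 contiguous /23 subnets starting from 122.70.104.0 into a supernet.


Original prefix: /23
Number of subnets: 4 = 2^2
New prefix = 23 - 2 = 21
Supernet: 122.70.104.0/21


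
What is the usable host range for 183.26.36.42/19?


Network: 183.26.32.0
Broadcast: 183.26.63.255
First usable = network + 1
Last usable = broadcast - 1
Range: 183.26.32.1 to 183.26.63.254


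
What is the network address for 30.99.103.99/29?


IP:   00011110.01100011.01100111.01100011
Mask: 11111111.11111111.11111111.11111000
AND operation:
Net:  00011110.01100011.01100111.01100000
Network: 30.99.103.96/29


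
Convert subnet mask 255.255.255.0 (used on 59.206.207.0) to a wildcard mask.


Subnet mask: 255.255.255.0
Wildcard = 255.255.255.255 - subnet mask
255 - 255 = 0
255 - 255 = 0
255 - 255 = 0
255 - 0 = 255
Wildcard: 0.0.0.255


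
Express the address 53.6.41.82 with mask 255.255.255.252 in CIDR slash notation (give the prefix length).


Binary: 11111111.11111111.11111111.11111100
Count leading 1s
Prefix: /30


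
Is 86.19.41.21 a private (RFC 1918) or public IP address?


RFC 1918 private ranges:
  10.0.0.0/8 (10.0.0.0 - 10.255.255.255)
  172.16.0.0/12 (172.16.0.0 - 172.31.255.255)
  192.168.0.0/16 (192.168.0.0 - 192.168.255.255)
Public (not in any RFC 1918 range)


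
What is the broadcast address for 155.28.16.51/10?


Network: 155.0.0.0/10
Host bits = 22
Set all host bits to 1:
Broadcast: 155.63.255.255


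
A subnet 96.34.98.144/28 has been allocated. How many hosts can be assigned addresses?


Host bits = 32 - 28 = 4
Total addresses = 2^4 = 16
Usable = total - 2 (network and broadcast)
Usable hosts: 14


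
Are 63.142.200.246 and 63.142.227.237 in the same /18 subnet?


Mask: 255.255.192.0
63.142.200.246 AND mask = 63.142.192.0
63.142.227.237 AND mask = 63.142.192.0
Yes, same subnet (63.142.192.0)


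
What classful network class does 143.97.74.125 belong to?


First octet: 143
Binary: 10001111
10xxxxxx -> Class B (128-191)
Class B, default mask 255.255.0.0 (/16)


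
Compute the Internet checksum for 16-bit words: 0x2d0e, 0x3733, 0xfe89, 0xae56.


Sum all words (with carry folding):
+ 0x2d0e = 0x2d0e
+ 0x3733 = 0x6441
+ 0xfe89 = 0x62cb
+ 0xae56 = 0x1122
One's complement: ~0x1122
Checksum = 0xeedd


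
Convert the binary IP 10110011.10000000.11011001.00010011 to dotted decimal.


10110011 = 179
10000000 = 128
11011001 = 217
00010011 = 19
IP: 179.128.217.19


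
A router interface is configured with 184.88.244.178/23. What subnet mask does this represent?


/23 means 23 network bits, 9 host bits
Binary: 11111111111111111111111000000000
Mask: 255.255.254.0


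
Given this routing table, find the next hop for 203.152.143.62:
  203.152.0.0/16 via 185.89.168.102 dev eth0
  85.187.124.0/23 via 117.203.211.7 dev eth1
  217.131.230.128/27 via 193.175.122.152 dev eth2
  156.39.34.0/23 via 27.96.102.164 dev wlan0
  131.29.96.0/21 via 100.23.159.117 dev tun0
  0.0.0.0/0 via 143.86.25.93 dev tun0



Longest prefix match for 203.152.143.62:
  /16 203.152.0.0: MATCH
  /23 85.187.124.0: no
  /27 217.131.230.128: no
  /23 156.39.34.0: no
  /21 131.29.96.0: no
  /0 0.0.0.0: MATCH
Selected: next-hop 185.89.168.102 via eth0 (matched /16)


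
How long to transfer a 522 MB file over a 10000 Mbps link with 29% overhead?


Effective throughput = 10000 * (1 - 29/100) = 7100 Mbps
File size in Mb = 522 * 8 = 4176 Mb
Time = 4176 / 7100
Time = 0.5882 seconds


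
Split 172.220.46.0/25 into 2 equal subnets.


New prefix = 25 + 1 = 26
Each subnet has 64 addresses
  172.220.46.0/26
  172.220.46.64/26
Subnets: 172.220.46.0/26, 172.220.46.64/26


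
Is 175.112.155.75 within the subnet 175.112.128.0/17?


Subnet network: 175.112.128.0
Test IP AND mask: 175.112.128.0
Yes, 175.112.155.75 is in 175.112.128.0/17


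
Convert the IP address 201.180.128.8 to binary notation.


201 = 11001001
180 = 10110100
128 = 10000000
8 = 00001000
Binary: 11001001.10110100.10000000.00001000


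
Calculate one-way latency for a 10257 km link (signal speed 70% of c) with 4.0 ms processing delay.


Speed = 0.7 * 3e5 km/s = 210000 km/s
Propagation delay = 10257 / 210000 = 0.0488 s = 48.8429 ms
Processing delay = 4.0 ms
Total one-way latency = 52.8429 ms


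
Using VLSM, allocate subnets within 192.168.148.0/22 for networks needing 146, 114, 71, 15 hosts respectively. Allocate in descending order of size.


146 hosts -> /24 (254 usable): 192.168.148.0/24
114 hosts -> /25 (126 usable): 192.168.149.0/25
71 hosts -> /25 (126 usable): 192.168.149.128/25
15 hosts -> /27 (30 usable): 192.168.150.0/27
Allocation: 192.168.148.0/24 (146 hosts, 254 usable); 192.168.149.0/25 (114 hosts, 126 usable); 192.168.149.128/25 (71 hosts, 126 usable); 192.168.150.0/27 (15 hosts, 30 usable)


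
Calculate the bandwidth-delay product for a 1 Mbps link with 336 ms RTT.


BDP = bandwidth * RTT
= 1 Mbps * 336 ms
= 1 * 1e6 * 336 / 1000 bits
= 336000 bits
= 42000 bytes
= 41.0156 KB
BDP = 336000 bits (42000 bytes)


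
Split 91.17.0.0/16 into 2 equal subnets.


New prefix = 16 + 1 = 17
Each subnet has 32768 addresses
  91.17.0.0/17
  91.17.128.0/17
Subnets: 91.17.0.0/17, 91.17.128.0/17


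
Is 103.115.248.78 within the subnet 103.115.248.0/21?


Subnet network: 103.115.248.0
Test IP AND mask: 103.115.248.0
Yes, 103.115.248.78 is in 103.115.248.0/21


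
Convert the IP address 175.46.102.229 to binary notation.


175 = 10101111
46 = 00101110
102 = 01100110
229 = 11100101
Binary: 10101111.00101110.01100110.11100101


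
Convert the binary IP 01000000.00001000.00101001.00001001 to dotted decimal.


01000000 = 64
00001000 = 8
00101001 = 41
00001001 = 9
IP: 64.8.41.9


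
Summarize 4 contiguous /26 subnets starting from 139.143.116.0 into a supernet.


Original prefix: /26
Number of subnets: 4 = 2^2
New prefix = 26 - 2 = 24
Supernet: 139.143.116.0/24


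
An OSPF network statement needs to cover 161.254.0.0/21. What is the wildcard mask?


Subnet mask: 255.255.248.0
Wildcard = 255.255.255.255 - subnet mask
255 - 255 = 0
255 - 255 = 0
255 - 248 = 7
255 - 0 = 255
Wildcard: 0.0.7.255


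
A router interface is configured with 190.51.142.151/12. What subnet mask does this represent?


/12 means 12 network bits, 20 host bits
Binary: 11111111111100000000000000000000
Mask: 255.240.0.0


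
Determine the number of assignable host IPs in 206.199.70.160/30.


Host bits = 32 - 30 = 2
Total addresses = 2^2 = 4
Usable = total - 2 (network and broadcast)
Usable hosts: 2


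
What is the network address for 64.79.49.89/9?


IP:   01000000.01001111.00110001.01011001
Mask: 11111111.10000000.00000000.00000000
AND operation:
Net:  01000000.00000000.00000000.00000000
Network: 64.0.0.0/9


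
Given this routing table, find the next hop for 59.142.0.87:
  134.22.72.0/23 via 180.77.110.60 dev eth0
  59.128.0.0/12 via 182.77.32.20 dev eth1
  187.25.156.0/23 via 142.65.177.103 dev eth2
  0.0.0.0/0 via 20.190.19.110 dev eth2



Longest prefix match for 59.142.0.87:
  /23 134.22.72.0: no
  /12 59.128.0.0: MATCH
  /23 187.25.156.0: no
  /0 0.0.0.0: MATCH
Selected: next-hop 182.77.32.20 via eth1 (matched /12)


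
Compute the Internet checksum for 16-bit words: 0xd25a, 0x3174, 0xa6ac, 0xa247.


Sum all words (with carry folding):
+ 0xd25a = 0xd25a
+ 0x3174 = 0x03cf
+ 0xa6ac = 0xaa7b
+ 0xa247 = 0x4cc3
One's complement: ~0x4cc3
Checksum = 0xb33c


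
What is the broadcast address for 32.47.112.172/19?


Network: 32.47.96.0/19
Host bits = 13
Set all host bits to 1:
Broadcast: 32.47.127.255


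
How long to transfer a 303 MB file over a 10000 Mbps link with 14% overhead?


Effective throughput = 10000 * (1 - 14/100) = 8600 Mbps
File size in Mb = 303 * 8 = 2424 Mb
Time = 2424 / 8600
Time = 0.2819 seconds


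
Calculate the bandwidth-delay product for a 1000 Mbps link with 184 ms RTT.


BDP = bandwidth * RTT
= 1000 Mbps * 184 ms
= 1000 * 1e6 * 184 / 1000 bits
= 184000000 bits
= 23000000 bytes
= 22460.9375 KB
BDP = 184000000 bits (23000000 bytes)
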